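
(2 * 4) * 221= 1768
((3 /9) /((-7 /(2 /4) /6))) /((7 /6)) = -6 /49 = -0.12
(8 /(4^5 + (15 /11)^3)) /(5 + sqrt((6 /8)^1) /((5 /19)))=5324000 /1936074023 - 2023120 * sqrt(3) /1936074023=0.00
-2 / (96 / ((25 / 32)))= -25 / 1536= -0.02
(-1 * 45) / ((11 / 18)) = -810 / 11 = -73.64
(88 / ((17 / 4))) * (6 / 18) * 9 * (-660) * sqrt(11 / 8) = -174240 * sqrt(22) / 17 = -48074.00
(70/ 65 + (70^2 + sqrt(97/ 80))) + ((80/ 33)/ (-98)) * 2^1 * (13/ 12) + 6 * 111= sqrt(485)/ 20 + 351073192/ 63063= 5568.12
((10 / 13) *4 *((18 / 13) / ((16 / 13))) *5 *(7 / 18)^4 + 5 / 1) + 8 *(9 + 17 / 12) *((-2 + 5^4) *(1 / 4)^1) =1968875185 / 151632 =12984.56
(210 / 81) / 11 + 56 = 56.24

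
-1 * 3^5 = -243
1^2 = 1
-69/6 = -23/2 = -11.50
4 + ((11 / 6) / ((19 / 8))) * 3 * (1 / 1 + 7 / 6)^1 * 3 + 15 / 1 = 647 / 19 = 34.05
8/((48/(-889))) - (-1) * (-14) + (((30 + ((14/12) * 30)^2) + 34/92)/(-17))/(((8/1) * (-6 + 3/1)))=-159.09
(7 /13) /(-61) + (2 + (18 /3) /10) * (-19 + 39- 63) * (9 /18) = -443357 /7930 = -55.91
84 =84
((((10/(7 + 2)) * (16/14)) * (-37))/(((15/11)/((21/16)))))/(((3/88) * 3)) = -442.17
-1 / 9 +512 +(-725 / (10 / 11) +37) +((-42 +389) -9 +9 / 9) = 1627 / 18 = 90.39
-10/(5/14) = -28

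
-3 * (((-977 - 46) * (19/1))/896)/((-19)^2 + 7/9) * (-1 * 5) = -238545/265216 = -0.90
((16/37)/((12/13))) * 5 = 260/111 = 2.34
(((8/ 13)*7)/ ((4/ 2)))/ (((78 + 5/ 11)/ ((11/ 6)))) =1694/ 33657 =0.05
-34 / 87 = -0.39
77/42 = 11/6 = 1.83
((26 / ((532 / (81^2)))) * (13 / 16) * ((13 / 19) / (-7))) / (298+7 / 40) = -72072585 / 843906812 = -0.09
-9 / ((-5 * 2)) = 9 / 10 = 0.90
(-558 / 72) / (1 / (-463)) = 14353 / 4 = 3588.25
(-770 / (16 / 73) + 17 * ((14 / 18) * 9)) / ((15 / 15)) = -27153 / 8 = -3394.12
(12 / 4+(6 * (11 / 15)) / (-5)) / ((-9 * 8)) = -53 / 1800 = -0.03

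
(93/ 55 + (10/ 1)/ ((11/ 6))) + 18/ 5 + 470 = 26441/ 55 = 480.75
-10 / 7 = -1.43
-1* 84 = -84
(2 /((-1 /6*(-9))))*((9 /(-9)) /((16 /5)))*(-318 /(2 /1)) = 265 /4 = 66.25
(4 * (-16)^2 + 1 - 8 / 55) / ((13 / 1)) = 56367 / 715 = 78.83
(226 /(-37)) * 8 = -1808 /37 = -48.86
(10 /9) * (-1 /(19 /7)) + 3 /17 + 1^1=2230 /2907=0.77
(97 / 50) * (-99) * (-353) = 3389859 / 50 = 67797.18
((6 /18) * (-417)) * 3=-417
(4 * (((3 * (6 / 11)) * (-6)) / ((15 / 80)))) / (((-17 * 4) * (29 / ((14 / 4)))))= 2016 / 5423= 0.37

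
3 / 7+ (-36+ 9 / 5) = -1182 / 35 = -33.77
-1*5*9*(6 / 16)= -135 / 8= -16.88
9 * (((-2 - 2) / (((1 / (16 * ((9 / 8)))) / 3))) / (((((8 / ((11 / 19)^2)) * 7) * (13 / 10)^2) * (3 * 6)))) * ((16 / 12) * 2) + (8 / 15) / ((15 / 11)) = -60428456 / 96089175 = -0.63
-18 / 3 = -6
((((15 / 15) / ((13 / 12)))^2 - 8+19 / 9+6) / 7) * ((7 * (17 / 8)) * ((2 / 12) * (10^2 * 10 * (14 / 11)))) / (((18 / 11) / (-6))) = -21791875 / 13689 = -1591.93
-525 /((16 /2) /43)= -2821.88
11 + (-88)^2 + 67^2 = 12244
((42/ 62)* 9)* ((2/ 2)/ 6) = 63/ 62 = 1.02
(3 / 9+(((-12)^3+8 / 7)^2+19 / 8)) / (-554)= -3506877041 / 651504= -5382.74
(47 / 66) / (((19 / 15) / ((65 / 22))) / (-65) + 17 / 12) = 1985750 / 3931983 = 0.51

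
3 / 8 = 0.38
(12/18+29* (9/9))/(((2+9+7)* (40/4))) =0.16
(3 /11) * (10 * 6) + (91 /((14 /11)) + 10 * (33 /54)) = 18607 /198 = 93.97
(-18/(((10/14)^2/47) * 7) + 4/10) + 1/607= -3588559/15175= -236.48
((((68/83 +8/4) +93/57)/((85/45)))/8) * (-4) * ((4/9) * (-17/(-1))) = -14038/1577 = -8.90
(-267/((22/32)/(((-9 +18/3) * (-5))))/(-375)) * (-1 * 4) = -17088/275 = -62.14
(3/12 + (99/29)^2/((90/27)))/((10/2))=63011/84100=0.75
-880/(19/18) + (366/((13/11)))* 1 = -523.99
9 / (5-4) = 9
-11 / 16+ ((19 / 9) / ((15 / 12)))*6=9.45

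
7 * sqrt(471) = 151.92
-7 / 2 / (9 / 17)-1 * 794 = -14411 / 18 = -800.61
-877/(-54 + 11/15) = 16.46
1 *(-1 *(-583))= 583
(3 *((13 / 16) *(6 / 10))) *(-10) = -117 / 8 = -14.62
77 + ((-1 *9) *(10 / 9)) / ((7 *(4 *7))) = 7541 / 98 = 76.95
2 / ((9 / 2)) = 4 / 9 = 0.44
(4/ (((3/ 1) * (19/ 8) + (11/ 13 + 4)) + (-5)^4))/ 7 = 416/ 463715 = 0.00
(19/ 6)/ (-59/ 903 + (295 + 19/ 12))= 11438/ 1071023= 0.01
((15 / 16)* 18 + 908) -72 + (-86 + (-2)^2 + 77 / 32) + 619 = 44553 / 32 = 1392.28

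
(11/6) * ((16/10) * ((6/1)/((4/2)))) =44/5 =8.80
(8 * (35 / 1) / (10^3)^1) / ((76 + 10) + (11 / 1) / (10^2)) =28 / 8611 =0.00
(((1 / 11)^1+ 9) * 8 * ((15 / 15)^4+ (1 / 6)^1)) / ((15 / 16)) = 8960 / 99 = 90.51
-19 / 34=-0.56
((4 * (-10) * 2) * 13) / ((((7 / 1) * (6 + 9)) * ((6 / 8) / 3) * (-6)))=416 / 63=6.60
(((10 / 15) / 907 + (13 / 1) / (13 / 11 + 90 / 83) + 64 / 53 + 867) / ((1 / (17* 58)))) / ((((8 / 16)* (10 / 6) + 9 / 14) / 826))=1486633591334595592 / 3083225869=482168240.18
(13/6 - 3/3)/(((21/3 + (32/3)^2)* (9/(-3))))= -0.00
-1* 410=-410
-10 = -10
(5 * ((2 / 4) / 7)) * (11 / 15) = 11 / 42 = 0.26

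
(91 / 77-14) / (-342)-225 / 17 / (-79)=345271 / 1684122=0.21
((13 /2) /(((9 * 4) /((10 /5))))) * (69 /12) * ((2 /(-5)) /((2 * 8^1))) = -299 /5760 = -0.05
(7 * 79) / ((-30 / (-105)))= 3871 / 2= 1935.50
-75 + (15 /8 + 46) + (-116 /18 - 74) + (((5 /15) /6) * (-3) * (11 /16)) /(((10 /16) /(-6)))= -38329 /360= -106.47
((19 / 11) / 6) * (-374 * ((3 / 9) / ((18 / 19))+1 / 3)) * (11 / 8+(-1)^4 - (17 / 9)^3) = 304188803 / 944784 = 321.97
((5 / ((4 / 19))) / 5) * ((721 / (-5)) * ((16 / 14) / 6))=-1957 / 15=-130.47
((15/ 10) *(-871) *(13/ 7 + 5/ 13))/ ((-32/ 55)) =563805/ 112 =5033.97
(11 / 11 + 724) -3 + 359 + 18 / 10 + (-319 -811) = -47.20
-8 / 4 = -2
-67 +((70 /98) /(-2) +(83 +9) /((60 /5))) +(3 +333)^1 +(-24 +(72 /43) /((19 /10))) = 8687989 /34314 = 253.19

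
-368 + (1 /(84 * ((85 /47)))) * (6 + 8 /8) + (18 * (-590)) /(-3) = 3235487 /1020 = 3172.05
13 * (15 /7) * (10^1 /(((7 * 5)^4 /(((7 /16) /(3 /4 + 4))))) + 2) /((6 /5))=42360513 /912380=46.43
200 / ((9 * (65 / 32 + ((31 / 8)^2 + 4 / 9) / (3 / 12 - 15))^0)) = 200 / 9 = 22.22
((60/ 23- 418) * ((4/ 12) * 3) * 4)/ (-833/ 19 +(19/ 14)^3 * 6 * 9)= -996214688/ 54643193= -18.23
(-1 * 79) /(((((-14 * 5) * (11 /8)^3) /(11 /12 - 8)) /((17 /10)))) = -730592 /139755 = -5.23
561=561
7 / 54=0.13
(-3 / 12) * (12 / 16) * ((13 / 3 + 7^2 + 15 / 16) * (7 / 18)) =-18235 / 4608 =-3.96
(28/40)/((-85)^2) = 7/72250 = 0.00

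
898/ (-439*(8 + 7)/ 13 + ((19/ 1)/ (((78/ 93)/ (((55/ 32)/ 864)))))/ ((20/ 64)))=-40345344/ 22751281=-1.77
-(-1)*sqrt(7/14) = 0.71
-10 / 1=-10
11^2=121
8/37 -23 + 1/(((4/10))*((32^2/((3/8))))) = -13811157/606208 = -22.78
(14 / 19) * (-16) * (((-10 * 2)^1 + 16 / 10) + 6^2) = -19712 / 95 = -207.49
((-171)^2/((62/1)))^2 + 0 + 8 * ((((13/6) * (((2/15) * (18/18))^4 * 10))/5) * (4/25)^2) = 81161628103514531/364879687500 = 222433.94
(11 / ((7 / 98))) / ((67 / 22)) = 3388 / 67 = 50.57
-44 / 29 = -1.52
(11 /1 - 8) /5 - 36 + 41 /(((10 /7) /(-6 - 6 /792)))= -274319 /1320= -207.82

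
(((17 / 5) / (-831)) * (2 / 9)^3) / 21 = -136 / 63608895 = -0.00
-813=-813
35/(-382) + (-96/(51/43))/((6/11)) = -2892761/19482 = -148.48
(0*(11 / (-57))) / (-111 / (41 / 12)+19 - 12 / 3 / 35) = 0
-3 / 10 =-0.30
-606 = -606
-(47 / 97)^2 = -2209 / 9409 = -0.23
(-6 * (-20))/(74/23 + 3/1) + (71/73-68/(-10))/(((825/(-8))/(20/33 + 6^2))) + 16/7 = 17025201112/904278375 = 18.83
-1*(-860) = 860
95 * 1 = 95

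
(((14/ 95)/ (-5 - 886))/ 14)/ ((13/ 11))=-0.00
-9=-9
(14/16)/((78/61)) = 427/624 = 0.68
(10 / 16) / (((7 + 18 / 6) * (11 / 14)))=7 / 88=0.08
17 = 17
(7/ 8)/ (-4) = -7/ 32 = -0.22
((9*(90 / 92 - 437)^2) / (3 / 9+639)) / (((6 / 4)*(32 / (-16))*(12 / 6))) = -3620549241 / 8116976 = -446.05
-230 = -230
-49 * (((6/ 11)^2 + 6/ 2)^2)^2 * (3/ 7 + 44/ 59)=-86046133771395/ 12647173979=-6803.59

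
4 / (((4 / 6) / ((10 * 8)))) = 480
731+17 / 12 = 8789 / 12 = 732.42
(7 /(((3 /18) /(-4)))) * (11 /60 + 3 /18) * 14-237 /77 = -318117 /385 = -826.28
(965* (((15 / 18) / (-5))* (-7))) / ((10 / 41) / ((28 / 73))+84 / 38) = 36835015 / 93129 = 395.53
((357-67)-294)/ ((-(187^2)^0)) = 4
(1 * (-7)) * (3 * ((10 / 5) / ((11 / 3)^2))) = -378 / 121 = -3.12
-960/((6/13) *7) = -2080/7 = -297.14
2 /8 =0.25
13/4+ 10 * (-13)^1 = -507/4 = -126.75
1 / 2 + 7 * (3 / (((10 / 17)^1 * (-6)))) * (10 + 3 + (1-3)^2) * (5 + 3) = -8087 / 10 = -808.70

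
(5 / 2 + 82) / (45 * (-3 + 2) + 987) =169 / 1884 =0.09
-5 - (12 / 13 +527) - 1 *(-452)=-1052 / 13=-80.92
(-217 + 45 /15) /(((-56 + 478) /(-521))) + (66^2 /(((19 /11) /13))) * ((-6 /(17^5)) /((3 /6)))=1502325392345 /5692206713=263.93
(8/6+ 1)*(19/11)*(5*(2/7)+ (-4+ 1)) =-19/3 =-6.33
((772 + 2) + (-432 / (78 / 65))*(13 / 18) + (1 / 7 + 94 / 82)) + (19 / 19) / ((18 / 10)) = 1332427 / 2583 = 515.84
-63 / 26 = -2.42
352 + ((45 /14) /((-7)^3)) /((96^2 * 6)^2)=574261555101691 /1631424872448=352.00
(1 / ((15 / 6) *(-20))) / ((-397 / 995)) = 199 / 3970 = 0.05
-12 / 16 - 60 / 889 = -2907 / 3556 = -0.82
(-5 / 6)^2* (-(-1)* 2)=1.39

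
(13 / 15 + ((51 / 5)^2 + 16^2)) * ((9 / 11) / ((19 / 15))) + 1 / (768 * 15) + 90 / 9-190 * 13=-5361610543 / 2407680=-2226.88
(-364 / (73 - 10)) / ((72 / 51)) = -4.09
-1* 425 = -425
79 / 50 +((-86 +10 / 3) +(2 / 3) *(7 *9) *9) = 44537 / 150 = 296.91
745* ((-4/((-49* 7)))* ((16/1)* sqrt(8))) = 393.18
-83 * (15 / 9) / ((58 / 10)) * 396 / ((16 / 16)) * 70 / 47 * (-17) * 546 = 177963786000 / 1363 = 130567708.00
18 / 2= 9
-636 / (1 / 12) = -7632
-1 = -1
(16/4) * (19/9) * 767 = 58292/9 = 6476.89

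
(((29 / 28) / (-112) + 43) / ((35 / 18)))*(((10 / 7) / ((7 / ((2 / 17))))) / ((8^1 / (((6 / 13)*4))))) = 3640113 / 29714776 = 0.12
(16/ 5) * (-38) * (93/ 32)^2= -164331/ 160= -1027.07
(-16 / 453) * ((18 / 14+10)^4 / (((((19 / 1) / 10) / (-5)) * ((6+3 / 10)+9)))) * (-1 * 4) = -1246402592000 / 3161807271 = -394.21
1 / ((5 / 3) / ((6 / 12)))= 3 / 10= 0.30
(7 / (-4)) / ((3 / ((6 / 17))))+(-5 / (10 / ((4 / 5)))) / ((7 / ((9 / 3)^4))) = -5753 / 1190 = -4.83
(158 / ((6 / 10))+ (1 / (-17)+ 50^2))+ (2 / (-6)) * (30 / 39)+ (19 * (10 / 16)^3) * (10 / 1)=158944887 / 56576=2809.40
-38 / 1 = -38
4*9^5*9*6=12754584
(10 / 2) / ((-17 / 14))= -70 / 17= -4.12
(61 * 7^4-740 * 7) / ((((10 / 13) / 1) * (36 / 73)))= 134075669 / 360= 372432.41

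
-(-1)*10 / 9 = 10 / 9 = 1.11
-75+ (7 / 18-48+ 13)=-1973 / 18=-109.61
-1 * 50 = -50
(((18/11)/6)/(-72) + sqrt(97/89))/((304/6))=-1/13376 + 3*sqrt(8633)/13528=0.02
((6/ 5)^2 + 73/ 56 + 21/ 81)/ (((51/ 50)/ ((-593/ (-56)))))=67309651/ 2159136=31.17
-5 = -5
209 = 209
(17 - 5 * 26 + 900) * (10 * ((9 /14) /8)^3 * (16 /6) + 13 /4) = 225547117 /87808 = 2568.64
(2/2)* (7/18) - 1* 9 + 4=-83/18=-4.61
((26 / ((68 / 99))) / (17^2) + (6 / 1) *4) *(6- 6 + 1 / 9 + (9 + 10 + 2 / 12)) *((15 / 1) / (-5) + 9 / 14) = -43097747 / 39304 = -1096.52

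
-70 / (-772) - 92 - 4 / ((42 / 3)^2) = -1738759 / 18914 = -91.93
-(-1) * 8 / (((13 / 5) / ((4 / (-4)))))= -40 / 13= -3.08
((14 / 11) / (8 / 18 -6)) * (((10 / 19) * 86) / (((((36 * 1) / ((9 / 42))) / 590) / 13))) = -473.41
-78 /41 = -1.90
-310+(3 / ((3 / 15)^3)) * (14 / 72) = -2845 / 12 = -237.08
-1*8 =-8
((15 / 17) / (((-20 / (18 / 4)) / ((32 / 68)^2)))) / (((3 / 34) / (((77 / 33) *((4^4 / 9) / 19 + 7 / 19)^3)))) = -3635717008 / 481686993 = -7.55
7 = 7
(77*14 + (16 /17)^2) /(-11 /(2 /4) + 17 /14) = -4365172 /84099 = -51.91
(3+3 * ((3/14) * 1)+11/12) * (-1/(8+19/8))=-0.44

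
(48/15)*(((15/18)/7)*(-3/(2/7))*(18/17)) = -72/17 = -4.24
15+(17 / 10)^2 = 17.89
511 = 511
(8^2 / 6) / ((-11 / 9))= -96 / 11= -8.73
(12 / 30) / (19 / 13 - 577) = -0.00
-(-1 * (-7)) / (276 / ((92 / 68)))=-7 / 204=-0.03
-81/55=-1.47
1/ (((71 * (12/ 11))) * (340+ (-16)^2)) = 11/ 507792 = 0.00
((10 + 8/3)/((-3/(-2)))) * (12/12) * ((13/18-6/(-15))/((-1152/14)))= -13433/116640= -0.12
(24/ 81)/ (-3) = -8/ 81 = -0.10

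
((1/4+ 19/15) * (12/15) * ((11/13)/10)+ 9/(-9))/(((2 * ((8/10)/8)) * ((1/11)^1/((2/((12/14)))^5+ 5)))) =-3660.27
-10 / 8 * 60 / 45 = -5 / 3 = -1.67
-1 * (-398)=398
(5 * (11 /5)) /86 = 11 /86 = 0.13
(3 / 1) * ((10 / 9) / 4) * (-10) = -25 / 3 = -8.33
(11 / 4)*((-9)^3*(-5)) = 40095 / 4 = 10023.75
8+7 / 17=143 / 17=8.41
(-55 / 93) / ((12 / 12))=-55 / 93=-0.59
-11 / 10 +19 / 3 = 157 / 30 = 5.23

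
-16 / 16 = -1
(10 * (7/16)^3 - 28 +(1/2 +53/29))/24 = -491667/475136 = -1.03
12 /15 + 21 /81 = 143 /135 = 1.06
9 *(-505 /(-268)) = 4545 /268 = 16.96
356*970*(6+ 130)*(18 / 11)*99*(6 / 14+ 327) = 2491106118582.86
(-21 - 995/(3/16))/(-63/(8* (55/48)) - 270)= 879065/45684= 19.24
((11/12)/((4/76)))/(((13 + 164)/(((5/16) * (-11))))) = -11495/33984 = -0.34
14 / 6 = 7 / 3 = 2.33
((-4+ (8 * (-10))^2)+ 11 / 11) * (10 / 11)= 63970 / 11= 5815.45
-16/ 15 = -1.07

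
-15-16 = -31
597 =597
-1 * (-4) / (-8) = -1 / 2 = -0.50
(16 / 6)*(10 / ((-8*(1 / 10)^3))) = -10000 / 3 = -3333.33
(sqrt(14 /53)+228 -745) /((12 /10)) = -2585 /6+5 * sqrt(742) /318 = -430.41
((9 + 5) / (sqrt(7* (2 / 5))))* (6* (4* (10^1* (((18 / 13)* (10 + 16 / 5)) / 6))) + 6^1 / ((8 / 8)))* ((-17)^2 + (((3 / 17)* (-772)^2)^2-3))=30631473490931556* sqrt(70) / 3757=68214345019165.90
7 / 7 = 1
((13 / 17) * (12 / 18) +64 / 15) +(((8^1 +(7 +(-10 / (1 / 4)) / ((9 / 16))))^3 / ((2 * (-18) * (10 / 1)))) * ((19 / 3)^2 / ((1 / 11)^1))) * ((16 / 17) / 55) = 18620906944 / 5019165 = 3709.96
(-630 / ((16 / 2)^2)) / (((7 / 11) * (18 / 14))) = -385 / 32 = -12.03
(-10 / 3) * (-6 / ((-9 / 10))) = -200 / 9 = -22.22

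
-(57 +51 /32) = -1875 /32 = -58.59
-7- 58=-65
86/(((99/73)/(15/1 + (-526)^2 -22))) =192991998/11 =17544727.09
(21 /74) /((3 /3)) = 21 /74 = 0.28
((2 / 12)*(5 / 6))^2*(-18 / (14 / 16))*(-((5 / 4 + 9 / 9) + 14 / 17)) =5225 / 4284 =1.22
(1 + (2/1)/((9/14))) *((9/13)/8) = 37/104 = 0.36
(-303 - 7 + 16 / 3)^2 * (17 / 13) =14201732 / 117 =121382.32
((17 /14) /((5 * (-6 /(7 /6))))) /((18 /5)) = -17 /1296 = -0.01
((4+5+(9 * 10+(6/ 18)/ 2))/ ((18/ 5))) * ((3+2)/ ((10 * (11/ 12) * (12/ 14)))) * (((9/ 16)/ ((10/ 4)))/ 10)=833/ 2112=0.39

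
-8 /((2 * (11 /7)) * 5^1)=-28 /55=-0.51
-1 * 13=-13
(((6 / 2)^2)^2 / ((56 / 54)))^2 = 4782969 / 784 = 6100.73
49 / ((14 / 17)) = 119 / 2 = 59.50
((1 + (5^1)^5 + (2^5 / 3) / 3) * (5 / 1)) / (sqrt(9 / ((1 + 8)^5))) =1267470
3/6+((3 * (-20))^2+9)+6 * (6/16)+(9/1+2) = 14491/4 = 3622.75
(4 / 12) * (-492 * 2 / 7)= -328 / 7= -46.86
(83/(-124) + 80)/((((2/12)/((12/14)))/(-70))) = -885330/31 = -28559.03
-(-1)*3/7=0.43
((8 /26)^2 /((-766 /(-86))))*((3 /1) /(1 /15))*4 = 123840 /64727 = 1.91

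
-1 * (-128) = 128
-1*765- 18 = -783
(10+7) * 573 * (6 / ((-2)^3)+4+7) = 399381 / 4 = 99845.25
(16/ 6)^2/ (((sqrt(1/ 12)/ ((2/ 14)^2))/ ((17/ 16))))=136*sqrt(3)/ 441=0.53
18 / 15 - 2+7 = 31 / 5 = 6.20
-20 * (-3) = 60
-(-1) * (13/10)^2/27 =0.06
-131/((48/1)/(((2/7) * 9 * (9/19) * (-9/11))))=31833/11704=2.72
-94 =-94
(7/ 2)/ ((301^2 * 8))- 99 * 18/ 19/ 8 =-46128833/ 3934672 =-11.72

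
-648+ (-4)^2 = -632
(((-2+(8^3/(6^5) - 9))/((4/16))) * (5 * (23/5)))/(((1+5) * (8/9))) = -188.61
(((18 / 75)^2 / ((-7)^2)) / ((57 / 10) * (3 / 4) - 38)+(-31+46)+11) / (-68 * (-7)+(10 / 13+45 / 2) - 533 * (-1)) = 0.03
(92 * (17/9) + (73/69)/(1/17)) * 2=79390/207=383.53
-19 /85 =-0.22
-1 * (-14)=14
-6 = -6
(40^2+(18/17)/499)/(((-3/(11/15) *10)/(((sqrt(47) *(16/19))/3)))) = -1194407984 *sqrt(47)/108794475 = -75.27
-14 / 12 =-7 / 6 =-1.17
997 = 997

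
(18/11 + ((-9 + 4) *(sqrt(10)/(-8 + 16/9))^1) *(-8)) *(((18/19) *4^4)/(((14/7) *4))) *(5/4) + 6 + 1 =14423/209 - 32400 *sqrt(10)/133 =-701.35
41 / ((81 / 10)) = 410 / 81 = 5.06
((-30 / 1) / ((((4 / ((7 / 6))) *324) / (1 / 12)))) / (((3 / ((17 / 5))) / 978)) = -19397 / 7776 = -2.49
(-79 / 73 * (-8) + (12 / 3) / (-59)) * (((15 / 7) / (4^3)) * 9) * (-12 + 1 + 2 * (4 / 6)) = -12069945 / 482384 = -25.02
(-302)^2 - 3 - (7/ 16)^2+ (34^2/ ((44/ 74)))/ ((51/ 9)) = 257787621/ 2816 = 91543.90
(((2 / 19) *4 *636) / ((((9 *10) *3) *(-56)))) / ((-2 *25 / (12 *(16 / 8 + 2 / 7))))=3392 / 349125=0.01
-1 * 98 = -98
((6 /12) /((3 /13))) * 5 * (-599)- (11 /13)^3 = -85548181 /13182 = -6489.77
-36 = -36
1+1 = 2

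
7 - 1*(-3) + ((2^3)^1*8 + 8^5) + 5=32847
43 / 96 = 0.45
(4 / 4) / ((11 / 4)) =4 / 11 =0.36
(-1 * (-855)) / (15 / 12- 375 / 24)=-1368 / 23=-59.48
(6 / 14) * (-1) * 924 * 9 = -3564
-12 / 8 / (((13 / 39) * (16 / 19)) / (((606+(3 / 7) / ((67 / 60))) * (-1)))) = 24315687 / 7504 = 3240.36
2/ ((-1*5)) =-2/ 5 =-0.40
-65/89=-0.73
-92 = -92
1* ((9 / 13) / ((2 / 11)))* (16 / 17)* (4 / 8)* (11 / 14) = 2178 / 1547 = 1.41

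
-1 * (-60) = 60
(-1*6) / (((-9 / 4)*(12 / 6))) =4 / 3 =1.33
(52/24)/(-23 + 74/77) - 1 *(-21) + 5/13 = 2817583/132366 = 21.29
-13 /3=-4.33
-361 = -361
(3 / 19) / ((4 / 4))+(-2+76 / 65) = -0.67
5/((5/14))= 14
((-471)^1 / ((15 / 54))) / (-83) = 8478 / 415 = 20.43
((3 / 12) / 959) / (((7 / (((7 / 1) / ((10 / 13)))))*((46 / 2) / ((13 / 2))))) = 169 / 1764560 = 0.00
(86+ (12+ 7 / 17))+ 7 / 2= 101.91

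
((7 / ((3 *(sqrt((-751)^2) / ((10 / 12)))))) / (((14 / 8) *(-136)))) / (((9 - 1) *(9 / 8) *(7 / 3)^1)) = -5 / 9651852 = -0.00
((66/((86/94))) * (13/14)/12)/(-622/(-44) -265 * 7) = -73931/24380398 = -0.00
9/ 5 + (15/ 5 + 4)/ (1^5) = 44/ 5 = 8.80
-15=-15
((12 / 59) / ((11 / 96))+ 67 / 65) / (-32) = -118363 / 1349920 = -0.09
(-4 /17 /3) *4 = -16 /51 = -0.31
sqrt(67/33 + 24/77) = sqrt(124971)/231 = 1.53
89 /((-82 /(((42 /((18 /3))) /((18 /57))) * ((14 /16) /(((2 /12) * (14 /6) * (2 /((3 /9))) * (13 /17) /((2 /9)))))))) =-201229 /76752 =-2.62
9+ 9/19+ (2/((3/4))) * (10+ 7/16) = 4253/114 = 37.31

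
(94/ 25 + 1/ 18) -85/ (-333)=7531/ 1850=4.07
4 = 4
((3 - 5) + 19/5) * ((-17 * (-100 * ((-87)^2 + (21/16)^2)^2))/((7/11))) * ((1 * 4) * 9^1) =284479668805278375/28672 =9921863448844.81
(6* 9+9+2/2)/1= 64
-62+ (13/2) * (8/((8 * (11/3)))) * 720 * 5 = 69518/11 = 6319.82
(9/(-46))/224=-0.00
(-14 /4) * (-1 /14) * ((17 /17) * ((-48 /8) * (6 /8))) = -9 /8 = -1.12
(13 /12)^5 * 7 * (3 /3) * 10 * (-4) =-12995255 /31104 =-417.80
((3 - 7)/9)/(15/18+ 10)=-0.04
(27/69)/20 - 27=-26.98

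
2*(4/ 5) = 1.60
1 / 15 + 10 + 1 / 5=154 / 15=10.27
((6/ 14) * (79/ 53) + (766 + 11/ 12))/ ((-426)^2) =3417157/ 807931152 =0.00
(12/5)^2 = 144/25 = 5.76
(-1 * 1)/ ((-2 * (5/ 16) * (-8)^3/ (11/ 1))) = -0.03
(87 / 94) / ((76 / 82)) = 3567 / 3572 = 1.00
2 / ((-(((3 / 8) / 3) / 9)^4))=-53747712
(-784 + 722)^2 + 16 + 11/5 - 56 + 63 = 19346/5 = 3869.20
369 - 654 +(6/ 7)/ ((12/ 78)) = -1956/ 7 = -279.43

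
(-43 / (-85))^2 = 1849 / 7225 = 0.26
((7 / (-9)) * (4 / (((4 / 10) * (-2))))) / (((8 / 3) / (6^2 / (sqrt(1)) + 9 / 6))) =875 / 16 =54.69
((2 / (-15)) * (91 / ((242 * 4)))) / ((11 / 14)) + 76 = 3034043 / 39930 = 75.98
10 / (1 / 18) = 180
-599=-599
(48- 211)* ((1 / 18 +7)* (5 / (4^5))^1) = -103505 / 18432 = -5.62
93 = 93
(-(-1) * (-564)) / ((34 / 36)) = -10152 / 17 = -597.18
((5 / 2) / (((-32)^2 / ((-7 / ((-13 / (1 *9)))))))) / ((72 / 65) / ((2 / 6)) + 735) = 525 / 32761856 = 0.00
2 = 2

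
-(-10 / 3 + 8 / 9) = 22 / 9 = 2.44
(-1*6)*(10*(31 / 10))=-186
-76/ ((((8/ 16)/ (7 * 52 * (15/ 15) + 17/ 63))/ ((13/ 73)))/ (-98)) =634861136/ 657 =966303.10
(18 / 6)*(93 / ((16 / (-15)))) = -261.56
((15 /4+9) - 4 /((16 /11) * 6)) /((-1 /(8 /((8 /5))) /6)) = -1475 /4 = -368.75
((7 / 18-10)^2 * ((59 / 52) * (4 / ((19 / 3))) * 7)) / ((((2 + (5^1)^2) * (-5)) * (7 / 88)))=-38847842 / 900315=-43.15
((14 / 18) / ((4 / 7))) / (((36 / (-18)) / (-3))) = 49 / 24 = 2.04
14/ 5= 2.80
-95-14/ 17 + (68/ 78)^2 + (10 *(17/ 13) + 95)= 336488/ 25857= 13.01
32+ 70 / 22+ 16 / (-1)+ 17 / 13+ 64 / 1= 12082 / 143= 84.49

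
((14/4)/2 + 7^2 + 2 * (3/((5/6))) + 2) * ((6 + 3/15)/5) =37169/500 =74.34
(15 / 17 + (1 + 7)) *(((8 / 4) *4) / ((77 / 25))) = 30200 / 1309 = 23.07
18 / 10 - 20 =-91 / 5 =-18.20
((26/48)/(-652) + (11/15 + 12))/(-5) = -996191/391200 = -2.55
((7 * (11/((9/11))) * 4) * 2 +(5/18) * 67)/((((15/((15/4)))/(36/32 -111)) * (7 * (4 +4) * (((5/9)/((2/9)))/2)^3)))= -1356297/7000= -193.76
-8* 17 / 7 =-136 / 7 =-19.43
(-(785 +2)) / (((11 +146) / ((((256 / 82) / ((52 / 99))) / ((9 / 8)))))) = -2216192 / 83681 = -26.48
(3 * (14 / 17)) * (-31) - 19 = -1625 / 17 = -95.59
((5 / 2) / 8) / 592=5 / 9472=0.00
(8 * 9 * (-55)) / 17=-3960 / 17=-232.94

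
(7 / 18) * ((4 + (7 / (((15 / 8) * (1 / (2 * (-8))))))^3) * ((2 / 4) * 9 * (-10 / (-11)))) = -2517583726 / 7425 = -339068.52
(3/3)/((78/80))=40/39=1.03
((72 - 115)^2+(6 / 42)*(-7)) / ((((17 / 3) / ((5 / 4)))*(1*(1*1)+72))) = 6930 / 1241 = 5.58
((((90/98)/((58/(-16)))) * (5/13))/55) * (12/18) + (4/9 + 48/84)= 1855696/1828827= 1.01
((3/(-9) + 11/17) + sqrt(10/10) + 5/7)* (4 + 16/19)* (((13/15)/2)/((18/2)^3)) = 432952/74172105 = 0.01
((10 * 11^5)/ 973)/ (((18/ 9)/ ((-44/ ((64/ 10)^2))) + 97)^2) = 121794818750/ 666020999637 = 0.18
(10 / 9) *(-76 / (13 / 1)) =-760 / 117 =-6.50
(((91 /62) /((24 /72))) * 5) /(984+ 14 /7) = 1365 /61132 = 0.02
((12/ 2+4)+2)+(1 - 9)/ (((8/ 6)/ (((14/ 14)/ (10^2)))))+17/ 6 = 1108/ 75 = 14.77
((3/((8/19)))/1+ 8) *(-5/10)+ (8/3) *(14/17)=-4379/816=-5.37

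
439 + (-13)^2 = 608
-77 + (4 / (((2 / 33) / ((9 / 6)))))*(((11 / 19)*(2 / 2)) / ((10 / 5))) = -1837 / 38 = -48.34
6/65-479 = -31129/65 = -478.91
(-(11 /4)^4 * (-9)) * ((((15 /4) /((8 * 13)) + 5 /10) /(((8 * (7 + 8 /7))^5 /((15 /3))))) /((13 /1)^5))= 274369485005 /86622708963564576571392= 0.00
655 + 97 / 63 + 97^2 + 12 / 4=634318 / 63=10068.54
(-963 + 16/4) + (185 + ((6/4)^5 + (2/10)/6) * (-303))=-493601/160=-3085.01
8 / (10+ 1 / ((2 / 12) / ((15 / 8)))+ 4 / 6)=96 / 263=0.37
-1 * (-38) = 38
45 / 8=5.62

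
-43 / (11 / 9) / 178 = -387 / 1958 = -0.20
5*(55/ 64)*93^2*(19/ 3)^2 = 95403275/ 64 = 1490676.17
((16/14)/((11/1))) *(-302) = -2416/77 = -31.38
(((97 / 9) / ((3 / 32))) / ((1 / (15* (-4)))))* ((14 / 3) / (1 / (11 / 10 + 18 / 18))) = -67598.22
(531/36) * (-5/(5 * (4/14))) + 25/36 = -3667/72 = -50.93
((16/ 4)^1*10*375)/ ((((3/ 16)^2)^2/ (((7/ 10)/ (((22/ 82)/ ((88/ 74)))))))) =37617664000/ 999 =37655319.32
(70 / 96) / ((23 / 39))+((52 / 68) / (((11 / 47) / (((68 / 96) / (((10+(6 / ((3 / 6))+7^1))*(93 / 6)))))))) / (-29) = 391399853 / 316606224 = 1.24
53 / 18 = 2.94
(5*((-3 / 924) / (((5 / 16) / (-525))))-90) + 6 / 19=-62.41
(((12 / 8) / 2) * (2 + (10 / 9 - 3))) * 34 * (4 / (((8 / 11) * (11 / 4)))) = 5.67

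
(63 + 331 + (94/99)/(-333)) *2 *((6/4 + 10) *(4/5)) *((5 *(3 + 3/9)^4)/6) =5974895840000/8010981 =745838.22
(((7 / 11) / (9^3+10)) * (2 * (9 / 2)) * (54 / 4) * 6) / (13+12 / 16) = 20412 / 447095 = 0.05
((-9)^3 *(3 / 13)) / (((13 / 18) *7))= -39366 / 1183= -33.28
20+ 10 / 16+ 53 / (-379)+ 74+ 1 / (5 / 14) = 1474843 / 15160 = 97.29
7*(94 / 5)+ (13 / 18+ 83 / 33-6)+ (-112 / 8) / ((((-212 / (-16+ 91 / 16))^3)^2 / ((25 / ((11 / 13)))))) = 48568211349320348812118689 / 376973016495723003248640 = 128.84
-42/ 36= -7/ 6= -1.17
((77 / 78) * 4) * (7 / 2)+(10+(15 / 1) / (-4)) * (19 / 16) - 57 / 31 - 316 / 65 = 5626063 / 386880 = 14.54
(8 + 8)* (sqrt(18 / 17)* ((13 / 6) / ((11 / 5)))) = 520* sqrt(34) / 187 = 16.21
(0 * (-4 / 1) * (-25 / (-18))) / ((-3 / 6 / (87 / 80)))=0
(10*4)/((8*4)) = 1.25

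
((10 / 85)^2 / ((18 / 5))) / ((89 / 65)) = 650 / 231489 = 0.00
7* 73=511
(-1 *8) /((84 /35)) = -10 /3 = -3.33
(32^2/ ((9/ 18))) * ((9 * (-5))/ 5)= -18432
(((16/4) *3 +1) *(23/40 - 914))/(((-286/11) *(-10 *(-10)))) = 36537/8000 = 4.57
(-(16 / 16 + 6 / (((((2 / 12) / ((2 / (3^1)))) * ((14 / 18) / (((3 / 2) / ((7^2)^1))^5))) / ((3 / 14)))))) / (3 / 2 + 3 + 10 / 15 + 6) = -332190951873 / 3709464969868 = -0.09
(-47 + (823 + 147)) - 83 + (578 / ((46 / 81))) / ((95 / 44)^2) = 219682824 / 207575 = 1058.33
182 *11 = 2002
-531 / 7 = -75.86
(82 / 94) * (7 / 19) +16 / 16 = 1180 / 893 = 1.32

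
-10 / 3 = -3.33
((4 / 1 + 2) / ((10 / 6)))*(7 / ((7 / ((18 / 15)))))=108 / 25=4.32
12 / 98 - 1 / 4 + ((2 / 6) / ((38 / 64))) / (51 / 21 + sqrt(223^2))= -1102373 / 8814708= -0.13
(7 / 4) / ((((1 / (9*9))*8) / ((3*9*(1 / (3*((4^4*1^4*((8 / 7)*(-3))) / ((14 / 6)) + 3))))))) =-83349 / 195040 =-0.43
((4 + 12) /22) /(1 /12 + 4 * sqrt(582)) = -96 /14750197 + 4608 * sqrt(582) /14750197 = 0.01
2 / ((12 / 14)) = 7 / 3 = 2.33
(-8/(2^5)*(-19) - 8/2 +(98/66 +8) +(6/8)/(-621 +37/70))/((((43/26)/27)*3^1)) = 176013159/3160586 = 55.69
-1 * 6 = -6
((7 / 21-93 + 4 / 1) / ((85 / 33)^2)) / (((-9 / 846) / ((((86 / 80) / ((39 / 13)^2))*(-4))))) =-65047906 / 108375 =-600.21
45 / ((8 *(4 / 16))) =45 / 2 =22.50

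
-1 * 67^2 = -4489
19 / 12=1.58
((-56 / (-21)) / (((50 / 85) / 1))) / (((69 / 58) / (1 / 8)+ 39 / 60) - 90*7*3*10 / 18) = -7888 / 1809309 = -0.00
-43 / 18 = -2.39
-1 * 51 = -51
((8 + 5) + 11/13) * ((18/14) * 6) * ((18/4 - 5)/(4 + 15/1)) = -4860/1729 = -2.81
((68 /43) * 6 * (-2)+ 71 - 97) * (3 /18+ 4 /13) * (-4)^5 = 36637696 /1677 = 21847.17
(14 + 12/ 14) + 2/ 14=15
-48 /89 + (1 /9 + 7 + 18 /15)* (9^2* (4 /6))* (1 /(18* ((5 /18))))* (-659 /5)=-131618844 /11125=-11830.91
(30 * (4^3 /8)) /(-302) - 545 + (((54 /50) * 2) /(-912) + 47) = -286209759 /573800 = -498.80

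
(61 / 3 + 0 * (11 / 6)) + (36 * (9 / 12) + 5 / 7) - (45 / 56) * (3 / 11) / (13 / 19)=47.73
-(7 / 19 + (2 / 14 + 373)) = -49677 / 133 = -373.51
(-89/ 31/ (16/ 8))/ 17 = -0.08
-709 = -709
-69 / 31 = -2.23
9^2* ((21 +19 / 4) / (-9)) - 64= -1183 / 4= -295.75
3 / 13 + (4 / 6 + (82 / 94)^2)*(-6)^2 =1482543 / 28717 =51.63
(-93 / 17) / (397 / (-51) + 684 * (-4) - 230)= 279 / 151663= 0.00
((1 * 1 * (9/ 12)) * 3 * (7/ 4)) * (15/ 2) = 945/ 32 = 29.53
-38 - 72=-110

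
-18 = -18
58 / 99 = 0.59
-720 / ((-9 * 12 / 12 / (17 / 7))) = 1360 / 7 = 194.29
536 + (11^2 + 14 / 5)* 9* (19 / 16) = 148729 / 80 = 1859.11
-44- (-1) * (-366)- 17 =-427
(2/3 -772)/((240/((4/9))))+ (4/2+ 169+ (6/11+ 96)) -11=255.12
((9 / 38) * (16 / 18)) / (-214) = -2 / 2033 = -0.00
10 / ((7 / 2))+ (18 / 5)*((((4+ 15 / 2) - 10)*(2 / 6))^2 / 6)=421 / 140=3.01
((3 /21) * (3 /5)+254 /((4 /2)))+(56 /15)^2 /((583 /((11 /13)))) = 137932192 /1085175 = 127.11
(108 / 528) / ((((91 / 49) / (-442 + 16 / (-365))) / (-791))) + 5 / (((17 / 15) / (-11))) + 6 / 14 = 477803607111 / 12422410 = 38463.04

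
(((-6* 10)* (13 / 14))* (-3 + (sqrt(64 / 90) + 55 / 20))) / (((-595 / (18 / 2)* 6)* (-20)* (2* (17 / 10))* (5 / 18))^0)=195 / 14 - 104* sqrt(10) / 7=-33.05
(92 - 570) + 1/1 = -477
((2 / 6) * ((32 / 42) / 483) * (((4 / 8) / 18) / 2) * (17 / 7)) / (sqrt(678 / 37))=17 * sqrt(25086) / 649872153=0.00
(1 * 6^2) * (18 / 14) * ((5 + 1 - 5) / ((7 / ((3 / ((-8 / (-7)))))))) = 243 / 14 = 17.36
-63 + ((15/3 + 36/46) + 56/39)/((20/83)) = -118559/3588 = -33.04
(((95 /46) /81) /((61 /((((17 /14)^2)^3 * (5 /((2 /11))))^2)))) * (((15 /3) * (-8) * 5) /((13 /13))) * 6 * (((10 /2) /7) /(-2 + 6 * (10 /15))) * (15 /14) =-104644415889939104609375 /70155655093160534016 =-1491.60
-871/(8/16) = -1742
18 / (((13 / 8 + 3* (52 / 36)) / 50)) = 21600 / 143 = 151.05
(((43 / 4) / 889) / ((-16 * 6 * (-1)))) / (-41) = -43 / 13996416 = -0.00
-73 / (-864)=73 / 864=0.08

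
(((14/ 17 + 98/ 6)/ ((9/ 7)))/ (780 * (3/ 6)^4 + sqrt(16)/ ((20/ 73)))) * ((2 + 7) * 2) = 35000/ 9231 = 3.79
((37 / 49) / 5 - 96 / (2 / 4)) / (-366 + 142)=47003 / 54880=0.86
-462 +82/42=-9661/21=-460.05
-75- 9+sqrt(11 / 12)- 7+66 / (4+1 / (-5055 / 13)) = -136837 / 1837+sqrt(33) / 6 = -73.53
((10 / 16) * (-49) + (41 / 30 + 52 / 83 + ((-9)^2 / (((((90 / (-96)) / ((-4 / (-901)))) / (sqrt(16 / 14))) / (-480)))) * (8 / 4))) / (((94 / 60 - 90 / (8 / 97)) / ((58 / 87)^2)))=570346 / 48839607 - 17694720 * sqrt(14) / 412357967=-0.15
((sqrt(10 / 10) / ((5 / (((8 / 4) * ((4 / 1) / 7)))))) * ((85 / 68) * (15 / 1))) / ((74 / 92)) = 1380 / 259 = 5.33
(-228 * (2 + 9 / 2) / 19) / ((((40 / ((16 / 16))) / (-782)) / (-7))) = -106743 / 10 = -10674.30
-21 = -21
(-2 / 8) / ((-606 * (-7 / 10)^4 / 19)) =23750 / 727503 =0.03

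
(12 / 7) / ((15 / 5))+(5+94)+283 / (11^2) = 86318 / 847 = 101.91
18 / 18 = 1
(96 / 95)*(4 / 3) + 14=1458 / 95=15.35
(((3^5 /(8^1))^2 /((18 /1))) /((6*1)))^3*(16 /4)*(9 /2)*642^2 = 9700607289512907 /2097152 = 4625610012.78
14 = 14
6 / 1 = 6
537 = 537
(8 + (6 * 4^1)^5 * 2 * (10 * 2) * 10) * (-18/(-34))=28665446472/17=1686202733.65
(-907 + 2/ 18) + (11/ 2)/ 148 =-906.85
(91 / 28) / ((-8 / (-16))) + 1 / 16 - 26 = -311 / 16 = -19.44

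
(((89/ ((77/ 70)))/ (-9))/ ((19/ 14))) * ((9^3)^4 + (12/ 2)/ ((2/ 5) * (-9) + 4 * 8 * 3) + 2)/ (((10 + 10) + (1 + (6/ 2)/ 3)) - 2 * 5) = -155904307309.01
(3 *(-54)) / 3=-54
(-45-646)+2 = -689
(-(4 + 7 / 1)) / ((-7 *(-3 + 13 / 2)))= 22 / 49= 0.45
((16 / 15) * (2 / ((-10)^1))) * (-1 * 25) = 16 / 3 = 5.33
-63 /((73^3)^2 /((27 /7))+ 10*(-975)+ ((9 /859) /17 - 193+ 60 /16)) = -99358812 /61878128106522731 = -0.00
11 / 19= 0.58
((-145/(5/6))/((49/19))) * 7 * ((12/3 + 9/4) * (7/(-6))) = 13775/4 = 3443.75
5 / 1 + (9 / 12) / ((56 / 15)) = 1165 / 224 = 5.20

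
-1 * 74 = -74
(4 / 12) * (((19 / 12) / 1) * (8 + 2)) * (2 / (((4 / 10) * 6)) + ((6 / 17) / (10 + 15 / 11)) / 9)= 202711 / 45900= 4.42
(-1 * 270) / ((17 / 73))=-19710 / 17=-1159.41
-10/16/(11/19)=-95/88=-1.08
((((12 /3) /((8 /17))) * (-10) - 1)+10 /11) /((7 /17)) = -15912 /77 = -206.65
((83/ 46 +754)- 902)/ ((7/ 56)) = -26900/ 23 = -1169.57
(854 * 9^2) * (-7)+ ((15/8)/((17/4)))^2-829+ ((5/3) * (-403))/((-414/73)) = -348118439537/717876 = -484928.37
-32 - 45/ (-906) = -9649/ 302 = -31.95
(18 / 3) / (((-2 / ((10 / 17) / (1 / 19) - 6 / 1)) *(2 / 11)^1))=-1452 / 17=-85.41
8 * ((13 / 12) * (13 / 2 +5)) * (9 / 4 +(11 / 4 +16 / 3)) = 9269 / 9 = 1029.89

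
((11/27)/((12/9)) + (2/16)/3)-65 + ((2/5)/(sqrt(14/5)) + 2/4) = -4619/72 + sqrt(70)/35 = -63.91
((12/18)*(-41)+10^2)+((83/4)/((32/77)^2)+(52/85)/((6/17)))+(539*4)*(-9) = -393409673/20480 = -19209.46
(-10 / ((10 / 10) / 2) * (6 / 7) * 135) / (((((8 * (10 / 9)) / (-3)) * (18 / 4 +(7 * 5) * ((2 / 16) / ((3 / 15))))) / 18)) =787320 / 1477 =533.05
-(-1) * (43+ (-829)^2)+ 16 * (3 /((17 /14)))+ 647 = 11695499 /17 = 687970.53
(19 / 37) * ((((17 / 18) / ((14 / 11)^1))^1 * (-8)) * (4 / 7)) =-1.74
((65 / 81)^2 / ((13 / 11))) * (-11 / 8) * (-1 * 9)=39325 / 5832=6.74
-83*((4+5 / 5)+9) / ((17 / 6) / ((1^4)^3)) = -6972 / 17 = -410.12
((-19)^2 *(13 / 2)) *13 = 61009 / 2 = 30504.50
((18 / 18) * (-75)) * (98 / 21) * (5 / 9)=-194.44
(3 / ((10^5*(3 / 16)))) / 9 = 1 / 56250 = 0.00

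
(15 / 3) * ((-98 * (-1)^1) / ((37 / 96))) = 47040 / 37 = 1271.35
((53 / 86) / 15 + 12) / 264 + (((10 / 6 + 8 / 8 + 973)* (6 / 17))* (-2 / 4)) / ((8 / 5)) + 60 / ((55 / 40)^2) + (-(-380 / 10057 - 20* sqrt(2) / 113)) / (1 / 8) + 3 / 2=-47412524402443 / 640477229040 + 160* sqrt(2) / 113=-72.02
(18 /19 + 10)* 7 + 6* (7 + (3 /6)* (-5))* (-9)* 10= -44714 /19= -2353.37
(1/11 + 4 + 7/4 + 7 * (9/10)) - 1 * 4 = 1791/220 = 8.14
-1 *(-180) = 180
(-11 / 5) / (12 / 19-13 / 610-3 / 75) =-127490 / 33047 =-3.86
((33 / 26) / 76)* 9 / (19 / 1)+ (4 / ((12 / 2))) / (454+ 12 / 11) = 2643157 / 281917896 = 0.01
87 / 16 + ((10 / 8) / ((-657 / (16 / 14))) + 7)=915041 / 73584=12.44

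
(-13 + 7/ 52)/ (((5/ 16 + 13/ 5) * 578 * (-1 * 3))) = 0.00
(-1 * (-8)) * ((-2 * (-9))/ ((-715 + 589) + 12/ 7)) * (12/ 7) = -1.99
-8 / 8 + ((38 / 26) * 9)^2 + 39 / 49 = 1431119 / 8281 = 172.82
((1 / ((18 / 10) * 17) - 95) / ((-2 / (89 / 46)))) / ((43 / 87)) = 18750965 / 100878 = 185.88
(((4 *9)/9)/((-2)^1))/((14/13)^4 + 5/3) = -171366/258053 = -0.66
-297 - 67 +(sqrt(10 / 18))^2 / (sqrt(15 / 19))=-364 +sqrt(285) / 27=-363.37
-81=-81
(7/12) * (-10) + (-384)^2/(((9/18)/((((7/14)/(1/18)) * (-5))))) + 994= -79620311/6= -13270051.83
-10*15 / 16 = -75 / 8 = -9.38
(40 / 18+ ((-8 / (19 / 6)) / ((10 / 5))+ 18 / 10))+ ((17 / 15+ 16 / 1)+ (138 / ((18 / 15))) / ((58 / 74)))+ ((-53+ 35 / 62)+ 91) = 315422779 / 1537290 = 205.18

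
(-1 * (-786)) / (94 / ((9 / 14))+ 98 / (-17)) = 60129 / 10745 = 5.60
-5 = -5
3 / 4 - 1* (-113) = 455 / 4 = 113.75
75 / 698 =0.11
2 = 2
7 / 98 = 1 / 14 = 0.07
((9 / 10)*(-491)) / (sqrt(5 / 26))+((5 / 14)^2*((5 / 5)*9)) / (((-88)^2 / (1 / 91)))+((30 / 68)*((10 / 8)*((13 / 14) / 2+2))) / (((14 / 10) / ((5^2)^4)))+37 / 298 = 132661087580558893 / 349862985472 - 4419*sqrt(130) / 50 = 378172.43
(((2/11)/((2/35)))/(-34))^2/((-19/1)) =-1225/2657644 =-0.00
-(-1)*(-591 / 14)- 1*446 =-6835 / 14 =-488.21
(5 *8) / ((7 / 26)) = 1040 / 7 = 148.57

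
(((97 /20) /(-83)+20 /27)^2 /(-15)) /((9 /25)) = -935197561 /10847694960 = -0.09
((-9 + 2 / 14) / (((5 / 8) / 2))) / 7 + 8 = 968 / 245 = 3.95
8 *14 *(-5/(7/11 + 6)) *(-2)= 12320/73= 168.77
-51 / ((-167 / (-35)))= -1785 / 167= -10.69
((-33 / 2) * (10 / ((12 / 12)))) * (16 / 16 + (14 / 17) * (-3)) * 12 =49500 / 17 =2911.76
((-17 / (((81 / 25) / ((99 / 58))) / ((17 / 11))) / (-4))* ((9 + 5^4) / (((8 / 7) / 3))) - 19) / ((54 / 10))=79896895 / 75168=1062.91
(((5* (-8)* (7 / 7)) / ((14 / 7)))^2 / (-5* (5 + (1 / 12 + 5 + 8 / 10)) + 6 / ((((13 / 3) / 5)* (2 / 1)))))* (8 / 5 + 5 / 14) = -854880 / 55643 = -15.36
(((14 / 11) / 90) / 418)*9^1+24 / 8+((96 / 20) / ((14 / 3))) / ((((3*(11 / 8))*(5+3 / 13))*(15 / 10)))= 8295207 / 2735810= 3.03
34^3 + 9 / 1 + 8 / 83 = 3262987 / 83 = 39313.10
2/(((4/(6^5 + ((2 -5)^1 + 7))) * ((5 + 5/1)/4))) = 1556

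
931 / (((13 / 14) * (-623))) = -1862 / 1157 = -1.61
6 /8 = 3 /4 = 0.75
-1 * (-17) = 17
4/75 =0.05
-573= -573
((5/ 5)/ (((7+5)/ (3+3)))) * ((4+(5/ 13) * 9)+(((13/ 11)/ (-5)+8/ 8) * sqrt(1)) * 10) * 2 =2159/ 143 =15.10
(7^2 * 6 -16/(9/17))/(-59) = -2374/531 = -4.47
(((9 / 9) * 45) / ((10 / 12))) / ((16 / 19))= 513 / 8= 64.12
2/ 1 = 2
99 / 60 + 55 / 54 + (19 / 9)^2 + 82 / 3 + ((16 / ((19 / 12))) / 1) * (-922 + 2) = -285096163 / 30780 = -9262.38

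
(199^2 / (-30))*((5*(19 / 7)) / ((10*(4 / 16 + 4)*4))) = -752419 / 7140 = -105.38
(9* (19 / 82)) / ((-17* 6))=-57 / 2788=-0.02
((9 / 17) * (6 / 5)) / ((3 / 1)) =18 / 85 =0.21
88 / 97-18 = -1658 / 97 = -17.09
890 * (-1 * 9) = -8010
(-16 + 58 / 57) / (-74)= 427 / 2109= 0.20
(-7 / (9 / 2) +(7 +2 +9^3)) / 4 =1657 / 9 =184.11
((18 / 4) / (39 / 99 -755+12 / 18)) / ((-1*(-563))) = -297 / 28014880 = -0.00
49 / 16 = 3.06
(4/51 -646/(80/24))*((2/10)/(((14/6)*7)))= -7057/2975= -2.37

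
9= 9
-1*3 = -3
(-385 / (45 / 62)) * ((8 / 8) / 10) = -2387 / 45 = -53.04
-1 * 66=-66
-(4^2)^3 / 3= -4096 / 3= -1365.33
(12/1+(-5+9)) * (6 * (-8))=-768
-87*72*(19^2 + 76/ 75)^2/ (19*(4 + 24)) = -6750987546/ 4375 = -1543082.87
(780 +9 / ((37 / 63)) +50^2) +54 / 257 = 31337237 / 9509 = 3295.53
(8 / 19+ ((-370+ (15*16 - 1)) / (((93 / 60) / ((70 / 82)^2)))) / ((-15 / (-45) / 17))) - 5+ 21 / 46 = -143248008933 / 45545014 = -3145.20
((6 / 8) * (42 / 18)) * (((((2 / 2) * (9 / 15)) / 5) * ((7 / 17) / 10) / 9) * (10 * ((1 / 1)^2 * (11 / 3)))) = 539 / 15300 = 0.04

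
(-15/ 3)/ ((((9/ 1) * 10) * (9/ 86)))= -43/ 81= -0.53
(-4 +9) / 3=5 / 3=1.67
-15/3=-5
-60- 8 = -68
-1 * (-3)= 3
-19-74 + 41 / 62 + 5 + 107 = 19.66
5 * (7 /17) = 35 /17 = 2.06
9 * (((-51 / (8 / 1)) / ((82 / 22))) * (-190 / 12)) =159885 / 656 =243.73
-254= -254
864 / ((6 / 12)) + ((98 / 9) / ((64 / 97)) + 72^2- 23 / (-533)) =1063559621 / 153504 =6928.55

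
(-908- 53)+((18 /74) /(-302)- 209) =-13073589 /11174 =-1170.00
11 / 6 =1.83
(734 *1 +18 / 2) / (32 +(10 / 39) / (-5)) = 28977 / 1246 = 23.26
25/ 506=0.05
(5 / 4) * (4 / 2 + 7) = 45 / 4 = 11.25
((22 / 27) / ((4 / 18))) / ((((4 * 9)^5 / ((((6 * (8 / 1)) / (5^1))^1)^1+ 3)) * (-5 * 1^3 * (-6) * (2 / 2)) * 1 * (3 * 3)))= 77 / 27209779200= 0.00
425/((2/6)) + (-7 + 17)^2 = 1375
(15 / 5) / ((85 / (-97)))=-3.42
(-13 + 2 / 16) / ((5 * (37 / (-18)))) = 927 / 740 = 1.25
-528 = -528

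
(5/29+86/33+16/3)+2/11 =7937/957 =8.29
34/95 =0.36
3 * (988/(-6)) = -494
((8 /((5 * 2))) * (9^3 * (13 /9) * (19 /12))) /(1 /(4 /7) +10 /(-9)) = 240084 /115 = 2087.69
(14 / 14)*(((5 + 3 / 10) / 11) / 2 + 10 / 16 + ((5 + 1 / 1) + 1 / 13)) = 6.94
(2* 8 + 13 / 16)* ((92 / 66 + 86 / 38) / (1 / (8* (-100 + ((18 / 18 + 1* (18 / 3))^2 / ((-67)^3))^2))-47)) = -1859875596650876561 / 1421754112100125474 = -1.31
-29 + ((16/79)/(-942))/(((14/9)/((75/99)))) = -27695999/955031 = -29.00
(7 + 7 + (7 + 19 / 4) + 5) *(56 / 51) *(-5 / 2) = -1435 / 17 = -84.41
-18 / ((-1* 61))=18 / 61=0.30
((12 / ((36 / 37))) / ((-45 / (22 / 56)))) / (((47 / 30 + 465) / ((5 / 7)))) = -2035 / 12345354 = -0.00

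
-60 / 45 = -4 / 3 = -1.33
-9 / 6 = -3 / 2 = -1.50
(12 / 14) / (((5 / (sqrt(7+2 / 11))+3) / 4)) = 1422 / 763 -30 * sqrt(869) / 763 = 0.70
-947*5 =-4735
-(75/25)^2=-9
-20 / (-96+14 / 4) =8 / 37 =0.22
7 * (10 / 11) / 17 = 70 / 187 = 0.37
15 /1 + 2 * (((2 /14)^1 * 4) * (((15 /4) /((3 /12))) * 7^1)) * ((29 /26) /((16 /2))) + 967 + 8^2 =27631 /26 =1062.73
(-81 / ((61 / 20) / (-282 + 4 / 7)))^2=55860746.01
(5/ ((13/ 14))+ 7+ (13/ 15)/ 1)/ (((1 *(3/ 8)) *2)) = 10336/ 585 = 17.67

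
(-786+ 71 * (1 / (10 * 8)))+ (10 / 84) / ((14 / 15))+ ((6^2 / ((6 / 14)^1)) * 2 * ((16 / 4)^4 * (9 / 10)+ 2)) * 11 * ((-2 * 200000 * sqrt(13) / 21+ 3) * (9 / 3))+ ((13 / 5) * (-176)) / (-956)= 3620565540133 / 936880 - 24541440000 * sqrt(13)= -88481555801.43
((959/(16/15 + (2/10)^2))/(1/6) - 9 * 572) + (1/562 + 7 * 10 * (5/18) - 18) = 22184573/419814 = 52.84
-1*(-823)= 823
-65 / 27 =-2.41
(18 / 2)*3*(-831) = -22437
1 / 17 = 0.06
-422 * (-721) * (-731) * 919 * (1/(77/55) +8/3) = -2073198627854/3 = -691066209284.67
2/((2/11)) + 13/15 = 178/15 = 11.87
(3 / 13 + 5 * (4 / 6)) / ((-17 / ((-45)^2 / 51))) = -31275 / 3757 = -8.32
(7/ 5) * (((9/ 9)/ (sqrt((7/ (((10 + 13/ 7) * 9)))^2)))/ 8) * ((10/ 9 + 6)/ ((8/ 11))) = 26.09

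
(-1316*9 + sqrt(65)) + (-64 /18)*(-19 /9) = -958756 /81 + sqrt(65) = -11828.43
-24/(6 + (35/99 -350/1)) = 2376/34021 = 0.07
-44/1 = -44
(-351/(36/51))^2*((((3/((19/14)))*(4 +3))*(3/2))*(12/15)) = 1744649361/380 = 4591182.53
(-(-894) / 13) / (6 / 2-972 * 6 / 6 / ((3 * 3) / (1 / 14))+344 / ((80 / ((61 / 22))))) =1376760 / 144313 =9.54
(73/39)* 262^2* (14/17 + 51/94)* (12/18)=10939039196/93483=117016.35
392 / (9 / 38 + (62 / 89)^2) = 117991216 / 217361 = 542.84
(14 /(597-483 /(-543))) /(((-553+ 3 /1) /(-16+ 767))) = -951517 /29759950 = -0.03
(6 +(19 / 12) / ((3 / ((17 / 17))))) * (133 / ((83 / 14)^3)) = 21440930 / 5146083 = 4.17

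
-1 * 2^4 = -16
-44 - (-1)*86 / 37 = -1542 / 37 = -41.68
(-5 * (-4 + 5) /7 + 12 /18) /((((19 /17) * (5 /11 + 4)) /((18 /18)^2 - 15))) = 374 /2793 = 0.13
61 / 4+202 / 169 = 11117 / 676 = 16.45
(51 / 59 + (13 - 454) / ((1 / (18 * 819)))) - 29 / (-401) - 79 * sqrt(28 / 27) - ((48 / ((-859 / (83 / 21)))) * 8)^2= -5561269406271546768 / 855418802371 - 158 * sqrt(21) / 9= -6501304.63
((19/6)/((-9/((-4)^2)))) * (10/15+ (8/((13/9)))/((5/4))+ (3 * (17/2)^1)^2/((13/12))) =-17941928/5265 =-3407.77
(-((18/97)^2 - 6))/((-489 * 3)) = -18710/4601001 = -0.00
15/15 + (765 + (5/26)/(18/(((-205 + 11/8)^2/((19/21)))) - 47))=5795794524251/7566351806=766.00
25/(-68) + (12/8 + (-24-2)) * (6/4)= -37.12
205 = 205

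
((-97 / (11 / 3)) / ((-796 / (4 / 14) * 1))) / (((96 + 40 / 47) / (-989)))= -13526553 / 139500592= -0.10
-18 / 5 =-3.60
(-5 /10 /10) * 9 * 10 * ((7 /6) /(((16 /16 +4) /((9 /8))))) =-189 /160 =-1.18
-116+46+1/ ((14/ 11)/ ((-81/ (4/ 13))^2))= 12181219/ 224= 54380.44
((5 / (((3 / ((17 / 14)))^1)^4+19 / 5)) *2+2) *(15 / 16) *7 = 504876855 / 34290758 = 14.72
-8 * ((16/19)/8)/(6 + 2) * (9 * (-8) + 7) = 130/19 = 6.84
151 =151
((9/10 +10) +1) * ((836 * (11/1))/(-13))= -8417.88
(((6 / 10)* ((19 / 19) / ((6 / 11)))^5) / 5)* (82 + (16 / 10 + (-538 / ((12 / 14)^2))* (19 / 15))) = -2097.52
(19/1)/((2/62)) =589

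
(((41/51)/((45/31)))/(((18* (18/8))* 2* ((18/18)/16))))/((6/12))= 40672/185895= 0.22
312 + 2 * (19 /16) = 2515 /8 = 314.38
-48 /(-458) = 24 /229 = 0.10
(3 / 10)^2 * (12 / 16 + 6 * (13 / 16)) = 81 / 160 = 0.51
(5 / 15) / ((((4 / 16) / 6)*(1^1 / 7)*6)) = 28 / 3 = 9.33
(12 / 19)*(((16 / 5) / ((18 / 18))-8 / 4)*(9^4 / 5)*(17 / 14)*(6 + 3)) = 36137988 / 3325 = 10868.57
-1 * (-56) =56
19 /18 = 1.06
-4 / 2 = -2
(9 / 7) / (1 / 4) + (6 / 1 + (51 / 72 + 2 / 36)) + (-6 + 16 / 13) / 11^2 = 11.87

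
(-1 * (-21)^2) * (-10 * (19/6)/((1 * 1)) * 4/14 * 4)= 15960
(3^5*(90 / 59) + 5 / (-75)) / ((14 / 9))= 983973 / 4130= 238.25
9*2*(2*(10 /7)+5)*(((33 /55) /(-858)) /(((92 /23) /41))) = -369 /364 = -1.01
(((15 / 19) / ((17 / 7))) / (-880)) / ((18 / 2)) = -7 / 170544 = -0.00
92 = 92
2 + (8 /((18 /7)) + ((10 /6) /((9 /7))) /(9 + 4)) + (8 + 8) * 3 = 18677 /351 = 53.21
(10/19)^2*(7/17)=700/6137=0.11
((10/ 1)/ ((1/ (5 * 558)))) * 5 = 139500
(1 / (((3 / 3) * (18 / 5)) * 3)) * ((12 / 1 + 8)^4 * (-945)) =-14000000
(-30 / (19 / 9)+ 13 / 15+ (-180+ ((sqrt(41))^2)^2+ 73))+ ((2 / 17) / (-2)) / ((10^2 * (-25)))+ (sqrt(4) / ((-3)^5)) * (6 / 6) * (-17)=306263309117 / 196222500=1560.80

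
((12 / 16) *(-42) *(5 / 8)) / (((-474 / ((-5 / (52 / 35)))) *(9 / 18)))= -18375 / 65728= -0.28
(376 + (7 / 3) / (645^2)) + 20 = 396.00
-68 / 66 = -34 / 33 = -1.03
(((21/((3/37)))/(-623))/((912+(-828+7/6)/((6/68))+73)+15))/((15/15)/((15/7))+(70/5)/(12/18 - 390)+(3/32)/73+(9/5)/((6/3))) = 0.00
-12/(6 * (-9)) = 2/9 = 0.22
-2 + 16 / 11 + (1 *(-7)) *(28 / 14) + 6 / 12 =-14.05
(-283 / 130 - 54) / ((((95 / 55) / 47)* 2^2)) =-3775651 / 9880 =-382.15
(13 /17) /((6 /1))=0.13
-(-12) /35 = 12 /35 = 0.34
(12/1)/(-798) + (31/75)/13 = 2173/129675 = 0.02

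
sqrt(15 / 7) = sqrt(105) / 7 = 1.46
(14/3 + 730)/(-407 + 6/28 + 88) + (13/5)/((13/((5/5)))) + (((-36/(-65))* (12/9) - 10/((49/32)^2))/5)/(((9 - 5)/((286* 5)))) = -8173185079/32146989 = -254.24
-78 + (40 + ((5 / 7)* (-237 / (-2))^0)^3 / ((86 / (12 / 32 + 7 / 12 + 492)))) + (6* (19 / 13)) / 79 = -26029023599 / 727066704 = -35.80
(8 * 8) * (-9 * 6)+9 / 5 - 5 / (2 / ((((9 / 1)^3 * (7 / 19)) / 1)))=-4125.65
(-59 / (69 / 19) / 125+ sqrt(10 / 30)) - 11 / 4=-99359 / 34500+ sqrt(3) / 3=-2.30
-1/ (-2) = 1/ 2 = 0.50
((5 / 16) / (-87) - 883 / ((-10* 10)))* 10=307159 / 3480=88.26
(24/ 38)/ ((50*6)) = 1/ 475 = 0.00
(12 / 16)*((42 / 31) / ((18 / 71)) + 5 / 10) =1087 / 248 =4.38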